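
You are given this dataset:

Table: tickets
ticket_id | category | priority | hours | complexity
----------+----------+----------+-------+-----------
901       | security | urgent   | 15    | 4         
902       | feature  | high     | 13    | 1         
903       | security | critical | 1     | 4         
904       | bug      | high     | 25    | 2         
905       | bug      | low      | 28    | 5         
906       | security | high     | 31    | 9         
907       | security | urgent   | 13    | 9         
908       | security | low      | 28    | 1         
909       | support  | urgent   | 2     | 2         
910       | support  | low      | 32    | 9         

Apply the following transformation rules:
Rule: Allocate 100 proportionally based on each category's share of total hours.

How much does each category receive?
bug: 28.19, feature: 6.91, security: 46.81, support: 18.09

Step 1: Calculate total hours = 188
Step 2: Calculate each category's proportion:
  bug: 53/188 = 28.19% → 28.19
  feature: 13/188 = 6.91% → 6.91
  security: 88/188 = 46.81% → 46.81
  support: 34/188 = 18.09% → 18.09
Step 3: Verify: sum of allocations ≈ 100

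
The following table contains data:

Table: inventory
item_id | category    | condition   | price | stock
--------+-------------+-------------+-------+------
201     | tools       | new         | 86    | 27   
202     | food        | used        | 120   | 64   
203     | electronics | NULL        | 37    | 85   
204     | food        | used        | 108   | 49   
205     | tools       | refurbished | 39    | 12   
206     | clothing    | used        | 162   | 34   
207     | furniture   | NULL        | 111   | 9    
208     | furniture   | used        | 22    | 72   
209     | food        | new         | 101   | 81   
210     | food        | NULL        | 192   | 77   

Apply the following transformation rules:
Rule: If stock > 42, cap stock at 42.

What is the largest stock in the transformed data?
42

Step 1: Original maximum stock = 85
Step 2: Apply cap at 42
Step 3: 6 records had stock > 42 and were capped
Step 4: Maximum after transformation = 42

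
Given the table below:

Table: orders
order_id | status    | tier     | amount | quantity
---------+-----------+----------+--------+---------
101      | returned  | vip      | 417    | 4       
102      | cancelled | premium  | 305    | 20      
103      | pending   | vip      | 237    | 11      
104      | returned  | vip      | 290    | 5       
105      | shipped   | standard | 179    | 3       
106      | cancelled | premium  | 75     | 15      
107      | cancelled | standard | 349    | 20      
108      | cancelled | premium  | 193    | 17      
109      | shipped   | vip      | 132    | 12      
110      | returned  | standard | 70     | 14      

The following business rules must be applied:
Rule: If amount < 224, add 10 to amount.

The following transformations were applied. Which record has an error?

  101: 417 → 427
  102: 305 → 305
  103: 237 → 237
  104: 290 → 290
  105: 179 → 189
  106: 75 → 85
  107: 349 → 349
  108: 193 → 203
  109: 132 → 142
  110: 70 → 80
Record 101 has an error. The correct transformed value should be 417, not 427.

Step 1: Check each record against the rule
Step 2: Record 101 has amount = 417
Step 3: Since 417 >= 224, the bonus should not have been applied
Step 4: Correct value = 417, but claimed value = 427
Conclusion: Record 101 has the error.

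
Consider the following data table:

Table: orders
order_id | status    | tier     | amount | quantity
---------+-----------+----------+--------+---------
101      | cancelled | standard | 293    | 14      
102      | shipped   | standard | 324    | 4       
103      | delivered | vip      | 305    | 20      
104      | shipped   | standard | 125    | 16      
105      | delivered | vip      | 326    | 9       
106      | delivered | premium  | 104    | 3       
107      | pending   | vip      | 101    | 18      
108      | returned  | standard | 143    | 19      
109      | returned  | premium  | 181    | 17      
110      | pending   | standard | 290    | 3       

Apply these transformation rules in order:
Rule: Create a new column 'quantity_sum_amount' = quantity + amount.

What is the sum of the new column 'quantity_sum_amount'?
2315

Step 1: For each record, compute quantity + amount
Example calculations:
  14 + 293 = 307
  4 + 324 = 328
  20 + 305 = 325
  ...
Step 2: Sum all derived values
Step 3: Total = 2315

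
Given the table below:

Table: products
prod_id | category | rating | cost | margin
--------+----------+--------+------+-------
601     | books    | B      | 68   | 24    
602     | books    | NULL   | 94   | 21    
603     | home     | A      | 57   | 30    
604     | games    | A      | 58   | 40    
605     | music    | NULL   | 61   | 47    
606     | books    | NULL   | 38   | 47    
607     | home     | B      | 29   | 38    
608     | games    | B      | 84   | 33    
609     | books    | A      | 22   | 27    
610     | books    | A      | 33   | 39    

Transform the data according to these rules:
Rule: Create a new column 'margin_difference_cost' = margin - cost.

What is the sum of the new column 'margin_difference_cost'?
-198

Step 1: For each record, compute margin - cost
Example calculations:
  24 - 68 = -44
  21 - 94 = -73
  30 - 57 = -27
  ...
Step 2: Sum all derived values
Step 3: Total = -198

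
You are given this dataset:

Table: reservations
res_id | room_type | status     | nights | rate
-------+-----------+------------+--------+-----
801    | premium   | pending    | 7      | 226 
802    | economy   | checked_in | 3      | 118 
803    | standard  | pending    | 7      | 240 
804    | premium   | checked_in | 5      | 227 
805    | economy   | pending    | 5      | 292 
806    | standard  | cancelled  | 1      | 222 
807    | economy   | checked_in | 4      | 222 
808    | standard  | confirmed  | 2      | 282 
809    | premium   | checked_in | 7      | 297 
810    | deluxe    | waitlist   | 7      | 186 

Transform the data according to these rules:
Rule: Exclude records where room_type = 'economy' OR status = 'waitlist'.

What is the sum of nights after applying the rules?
29

Step 1: Find records where room_type = 'economy' OR status = 'waitlist'
Step 2: 4 records match, summing to 19
Step 3: Original sum: 48
Step 4: Remaining sum = 48 - 19 = 29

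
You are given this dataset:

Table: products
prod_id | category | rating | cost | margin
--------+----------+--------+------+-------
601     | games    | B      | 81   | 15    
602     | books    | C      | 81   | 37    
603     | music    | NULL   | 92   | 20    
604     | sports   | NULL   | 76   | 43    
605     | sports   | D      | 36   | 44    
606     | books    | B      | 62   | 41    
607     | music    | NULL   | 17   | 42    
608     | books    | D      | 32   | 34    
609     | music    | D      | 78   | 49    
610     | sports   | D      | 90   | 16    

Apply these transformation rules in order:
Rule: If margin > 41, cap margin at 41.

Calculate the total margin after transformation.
327

Step 1: 4 records have margin > 41
Step 2: These records originally summed to 178
Step 3: After capping: 4 × 41 = 164
Step 4: Unaffected records sum: 163
Step 5: Final sum = 164 + 163 = 327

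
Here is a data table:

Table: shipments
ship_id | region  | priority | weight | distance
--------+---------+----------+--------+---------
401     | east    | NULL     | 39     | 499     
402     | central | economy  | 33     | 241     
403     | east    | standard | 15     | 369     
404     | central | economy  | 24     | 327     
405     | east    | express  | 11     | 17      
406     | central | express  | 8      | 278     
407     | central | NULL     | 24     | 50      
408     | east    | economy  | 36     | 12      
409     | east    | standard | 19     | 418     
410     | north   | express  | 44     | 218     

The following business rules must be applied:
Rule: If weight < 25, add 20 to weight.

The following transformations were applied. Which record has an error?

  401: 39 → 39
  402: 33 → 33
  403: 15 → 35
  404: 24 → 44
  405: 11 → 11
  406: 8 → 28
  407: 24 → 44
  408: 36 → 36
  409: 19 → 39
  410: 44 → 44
Record 405 has an error. The correct transformed value should be 31, not 11.

Step 1: Check each record against the rule
Step 2: Record 405 has weight = 11
Step 3: Since 11 < 25, the bonus should have been applied
Step 4: Correct value = 31, but claimed value = 11
Conclusion: Record 405 has the error.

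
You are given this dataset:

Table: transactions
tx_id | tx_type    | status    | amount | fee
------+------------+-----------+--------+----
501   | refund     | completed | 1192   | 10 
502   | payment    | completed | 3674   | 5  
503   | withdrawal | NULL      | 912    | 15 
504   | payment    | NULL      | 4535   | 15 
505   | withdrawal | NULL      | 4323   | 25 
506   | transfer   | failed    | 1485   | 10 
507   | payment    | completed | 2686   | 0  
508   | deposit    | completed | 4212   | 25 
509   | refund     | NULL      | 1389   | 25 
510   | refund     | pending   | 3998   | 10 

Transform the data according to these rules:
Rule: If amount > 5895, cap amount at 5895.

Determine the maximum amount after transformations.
4535

Step 1: Original maximum amount = 4535
Step 2: Check cap of 5895 against maximum
Step 3: No records exceed the cap (max 4535 <= cap 5895), so no capping applies
Step 4: Maximum after transformation = 4535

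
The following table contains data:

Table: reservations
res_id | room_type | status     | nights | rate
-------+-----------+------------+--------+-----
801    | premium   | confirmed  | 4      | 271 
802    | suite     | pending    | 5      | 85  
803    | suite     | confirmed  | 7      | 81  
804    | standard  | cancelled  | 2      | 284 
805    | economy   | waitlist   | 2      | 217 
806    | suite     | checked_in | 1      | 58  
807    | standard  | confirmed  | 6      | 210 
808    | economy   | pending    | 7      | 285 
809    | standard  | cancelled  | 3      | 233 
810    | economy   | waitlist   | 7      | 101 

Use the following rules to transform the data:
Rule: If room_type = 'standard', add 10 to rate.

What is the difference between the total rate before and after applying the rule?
30

Step 1: Original sum of rate = 1825
Step 2: 3 records have room_type = 'standard'
Step 3: Each affected record changes by 10
Step 4: Total change = 3 × 10 = 30
Step 5: New sum = 1825 + 30 = 1855
Step 6: Difference = |1855 - 1825| = 30
        (Sum increased by 30)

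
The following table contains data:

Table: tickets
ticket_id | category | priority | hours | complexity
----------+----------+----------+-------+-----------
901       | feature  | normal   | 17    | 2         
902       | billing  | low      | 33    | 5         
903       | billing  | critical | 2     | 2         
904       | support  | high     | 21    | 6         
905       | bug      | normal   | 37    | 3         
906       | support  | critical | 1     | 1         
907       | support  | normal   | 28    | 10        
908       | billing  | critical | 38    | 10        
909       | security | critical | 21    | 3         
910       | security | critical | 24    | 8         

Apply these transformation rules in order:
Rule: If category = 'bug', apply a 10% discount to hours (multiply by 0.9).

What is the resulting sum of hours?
218.3

Step 1: Records with category = 'bug' have total hours = 37
Step 2: Apply multiplier: 37 × 0.9 = 33.3
Step 3: Other records total: 185
Step 4: Final sum = 33.3 + 185 = 218.3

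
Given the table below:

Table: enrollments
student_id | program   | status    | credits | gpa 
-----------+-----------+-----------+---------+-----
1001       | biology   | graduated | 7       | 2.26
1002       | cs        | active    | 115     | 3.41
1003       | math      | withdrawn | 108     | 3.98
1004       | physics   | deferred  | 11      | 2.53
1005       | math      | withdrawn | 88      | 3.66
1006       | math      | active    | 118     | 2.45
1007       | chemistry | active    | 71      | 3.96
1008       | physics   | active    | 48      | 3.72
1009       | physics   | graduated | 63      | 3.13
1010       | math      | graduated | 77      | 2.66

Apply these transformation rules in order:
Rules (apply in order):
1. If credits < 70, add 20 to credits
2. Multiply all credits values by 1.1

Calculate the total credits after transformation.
864.6

Step 1: Apply Rule 1 - Add 20 to records with credits < 70
  - 4 records affected: 129 + (4 × 20) = 209
  - Unaffected records: 577
  - Sum after Rule 1: 786
Step 2: Apply Rule 2 - Multiply all by 1.1
  - 786 × 1.1 = 864.6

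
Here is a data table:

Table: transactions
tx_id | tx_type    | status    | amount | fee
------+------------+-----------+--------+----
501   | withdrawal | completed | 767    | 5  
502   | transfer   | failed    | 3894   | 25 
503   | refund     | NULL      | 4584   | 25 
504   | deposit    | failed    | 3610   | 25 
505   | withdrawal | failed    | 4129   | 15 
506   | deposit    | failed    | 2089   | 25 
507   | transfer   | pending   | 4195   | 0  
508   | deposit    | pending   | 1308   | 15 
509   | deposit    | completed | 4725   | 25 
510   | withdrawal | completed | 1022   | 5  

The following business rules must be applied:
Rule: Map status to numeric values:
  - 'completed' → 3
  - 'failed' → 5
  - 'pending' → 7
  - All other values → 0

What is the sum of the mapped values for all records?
43

Step 1: Apply mapping to each record
Step 2: Count by status:
  'completed': 3 records × 3 = 9
  'failed': 4 records × 5 = 20
  'pending': 2 records × 7 = 14
Step 3: Sum all mapped values = 43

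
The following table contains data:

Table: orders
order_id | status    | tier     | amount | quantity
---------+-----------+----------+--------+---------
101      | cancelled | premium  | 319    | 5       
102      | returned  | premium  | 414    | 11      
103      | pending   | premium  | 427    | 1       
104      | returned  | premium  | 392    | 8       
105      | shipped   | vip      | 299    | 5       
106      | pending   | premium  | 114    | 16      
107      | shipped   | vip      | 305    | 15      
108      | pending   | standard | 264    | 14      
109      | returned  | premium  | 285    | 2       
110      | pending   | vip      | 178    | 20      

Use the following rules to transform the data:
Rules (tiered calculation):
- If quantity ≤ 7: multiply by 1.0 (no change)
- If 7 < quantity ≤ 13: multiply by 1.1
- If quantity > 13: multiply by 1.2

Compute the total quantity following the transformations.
111.9

Step 1: Tier 1 (quantity ≤ 7): 4 records, sum = 13 × 1.0 = 13.0
Step 2: Tier 2 (7 < quantity ≤ 13): 2 records, sum = 19 × 1.1 = 20.9
Step 3: Tier 3 (quantity > 13): 4 records, sum = 65 × 1.2 = 78.0
Step 4: Final sum = 13.0 + 20.9 + 78.0 = 111.9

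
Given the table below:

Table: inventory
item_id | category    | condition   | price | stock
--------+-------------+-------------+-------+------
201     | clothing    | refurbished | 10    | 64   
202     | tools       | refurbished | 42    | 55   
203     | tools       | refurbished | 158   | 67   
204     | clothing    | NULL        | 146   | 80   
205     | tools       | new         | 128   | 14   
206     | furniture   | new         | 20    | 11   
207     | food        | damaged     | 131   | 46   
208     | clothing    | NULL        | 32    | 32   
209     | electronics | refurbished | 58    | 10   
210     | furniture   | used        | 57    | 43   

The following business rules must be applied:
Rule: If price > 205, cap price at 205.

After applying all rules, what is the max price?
158

Step 1: Original maximum price = 158
Step 2: Check cap of 205 against maximum
Step 3: No records exceed the cap (max 158 <= cap 205), so no capping applies
Step 4: Maximum after transformation = 158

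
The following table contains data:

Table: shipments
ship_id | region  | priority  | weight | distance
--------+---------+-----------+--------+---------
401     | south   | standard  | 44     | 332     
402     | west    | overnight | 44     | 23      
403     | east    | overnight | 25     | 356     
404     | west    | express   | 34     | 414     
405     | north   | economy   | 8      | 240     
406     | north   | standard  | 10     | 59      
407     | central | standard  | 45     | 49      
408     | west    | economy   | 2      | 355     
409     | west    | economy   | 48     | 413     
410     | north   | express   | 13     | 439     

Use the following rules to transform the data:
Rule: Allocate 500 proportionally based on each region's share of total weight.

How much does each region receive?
central: 82.42, east: 45.79, north: 56.78, south: 80.59, west: 234.43

Step 1: Calculate total weight = 273
Step 2: Calculate each region's proportion:
  central: 45/273 = 16.48% → 82.42
  east: 25/273 = 9.16% → 45.79
  north: 31/273 = 11.36% → 56.78
  south: 44/273 = 16.12% → 80.59
  west: 128/273 = 46.89% → 234.43
Step 3: Verify: sum of allocations ≈ 500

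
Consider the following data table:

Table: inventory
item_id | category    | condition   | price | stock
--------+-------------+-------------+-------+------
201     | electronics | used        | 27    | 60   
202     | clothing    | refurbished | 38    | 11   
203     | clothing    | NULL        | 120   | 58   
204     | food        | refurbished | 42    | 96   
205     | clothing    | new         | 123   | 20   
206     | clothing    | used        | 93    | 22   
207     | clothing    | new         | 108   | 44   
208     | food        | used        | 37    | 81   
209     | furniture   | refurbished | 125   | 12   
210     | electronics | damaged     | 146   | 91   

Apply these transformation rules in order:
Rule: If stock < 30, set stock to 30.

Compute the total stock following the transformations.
550

Step 1: 4 records have stock < 30
Step 2: These records originally summed to 65
Step 3: After setting to minimum: 4 × 30 = 120
Step 4: Unaffected records sum: 430
Step 5: Final sum = 120 + 430 = 550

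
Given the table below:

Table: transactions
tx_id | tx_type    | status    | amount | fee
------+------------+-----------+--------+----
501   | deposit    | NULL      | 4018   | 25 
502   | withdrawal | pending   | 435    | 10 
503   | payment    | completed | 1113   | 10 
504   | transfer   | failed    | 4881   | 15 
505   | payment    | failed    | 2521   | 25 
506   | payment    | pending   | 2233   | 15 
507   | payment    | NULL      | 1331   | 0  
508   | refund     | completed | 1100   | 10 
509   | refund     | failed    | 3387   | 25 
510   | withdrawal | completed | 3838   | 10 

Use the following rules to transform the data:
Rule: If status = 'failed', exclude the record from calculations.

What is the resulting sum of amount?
14068

Step 1: Identify records where status = 'failed'
Step 2: The excluded records sum to 10789
Step 3: Original total amount = 24857
Step 4: Remaining total = 24857 - 10789 = 14068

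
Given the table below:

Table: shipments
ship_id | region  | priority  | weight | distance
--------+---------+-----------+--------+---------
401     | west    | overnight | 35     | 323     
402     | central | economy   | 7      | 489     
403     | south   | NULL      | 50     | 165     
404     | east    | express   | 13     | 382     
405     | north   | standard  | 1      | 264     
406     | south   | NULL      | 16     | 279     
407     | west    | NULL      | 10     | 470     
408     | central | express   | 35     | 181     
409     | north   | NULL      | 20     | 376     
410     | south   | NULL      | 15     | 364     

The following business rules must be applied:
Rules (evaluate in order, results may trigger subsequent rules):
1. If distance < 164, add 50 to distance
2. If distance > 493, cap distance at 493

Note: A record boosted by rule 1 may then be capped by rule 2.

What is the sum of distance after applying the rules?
3293

Step 1: Apply rule 1 to records with distance < 164
  - 0 records get bonus of 50
  - Of these, 0 records then exceed 493 and get capped
Step 2: Apply rule 2 to records with distance > 493
  - 0 records (original) are capped
Step 3: Calculate final sum = 3293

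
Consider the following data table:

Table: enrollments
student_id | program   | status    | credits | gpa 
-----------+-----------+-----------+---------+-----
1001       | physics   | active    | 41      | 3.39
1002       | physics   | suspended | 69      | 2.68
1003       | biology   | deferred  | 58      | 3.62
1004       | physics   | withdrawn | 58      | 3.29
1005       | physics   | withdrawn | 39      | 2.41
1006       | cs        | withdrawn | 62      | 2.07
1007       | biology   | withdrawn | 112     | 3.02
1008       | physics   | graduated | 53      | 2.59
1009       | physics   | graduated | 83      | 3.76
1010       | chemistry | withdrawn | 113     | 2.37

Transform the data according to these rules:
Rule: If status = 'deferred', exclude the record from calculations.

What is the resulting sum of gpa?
25.58

Step 1: Identify records where status = 'deferred'
Step 2: The excluded records sum to 3.62
Step 3: Original total gpa = 29.2
Step 4: Remaining total = 29.2 - 3.62 = 25.58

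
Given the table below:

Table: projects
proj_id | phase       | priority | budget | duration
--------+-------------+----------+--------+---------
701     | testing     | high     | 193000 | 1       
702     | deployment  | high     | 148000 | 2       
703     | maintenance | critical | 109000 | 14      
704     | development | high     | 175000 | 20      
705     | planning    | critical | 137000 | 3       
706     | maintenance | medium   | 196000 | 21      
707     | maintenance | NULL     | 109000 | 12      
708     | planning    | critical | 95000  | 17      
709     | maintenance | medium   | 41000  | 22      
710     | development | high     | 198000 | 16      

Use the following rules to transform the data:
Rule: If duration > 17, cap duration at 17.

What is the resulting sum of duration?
116

Step 1: 3 records have duration > 17
Step 2: These records originally summed to 63
Step 3: After capping: 3 × 17 = 51
Step 4: Unaffected records sum: 65
Step 5: Final sum = 51 + 65 = 116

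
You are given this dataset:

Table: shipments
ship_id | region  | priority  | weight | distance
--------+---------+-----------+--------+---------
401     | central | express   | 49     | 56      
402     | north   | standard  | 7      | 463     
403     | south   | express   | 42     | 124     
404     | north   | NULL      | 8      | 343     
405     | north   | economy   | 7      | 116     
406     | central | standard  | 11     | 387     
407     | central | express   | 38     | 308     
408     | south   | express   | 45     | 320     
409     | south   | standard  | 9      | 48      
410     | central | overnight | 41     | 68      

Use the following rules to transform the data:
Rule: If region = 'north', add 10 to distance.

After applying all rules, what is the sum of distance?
2263

Step 1: Count records where region = 'north': 3
Step 2: Total bonus added: 3 × 10 = 30
Step 3: Original sum of distance: 2233
Step 4: Final sum = 2233 + 30 = 2263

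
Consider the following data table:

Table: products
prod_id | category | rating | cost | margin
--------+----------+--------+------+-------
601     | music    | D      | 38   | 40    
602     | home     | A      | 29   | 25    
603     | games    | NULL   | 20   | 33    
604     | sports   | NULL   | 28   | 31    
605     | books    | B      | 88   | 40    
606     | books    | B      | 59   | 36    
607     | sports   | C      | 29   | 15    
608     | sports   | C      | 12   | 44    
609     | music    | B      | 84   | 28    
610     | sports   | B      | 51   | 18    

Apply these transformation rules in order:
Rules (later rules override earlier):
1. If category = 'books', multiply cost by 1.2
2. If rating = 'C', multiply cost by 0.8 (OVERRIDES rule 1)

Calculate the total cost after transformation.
459.2

Step 1: Rule 2 takes priority for records with rating = 'C'
  - 2 records: 41 × 0.8 = 32.8
Step 2: Rule 1 applies to remaining records with category = 'books'
  - 2 records: 147 × 1.2 = 176.4
Step 3: Other records unchanged: 250
Step 4: Final sum = 32.8 + 176.4 + 250 = 459.2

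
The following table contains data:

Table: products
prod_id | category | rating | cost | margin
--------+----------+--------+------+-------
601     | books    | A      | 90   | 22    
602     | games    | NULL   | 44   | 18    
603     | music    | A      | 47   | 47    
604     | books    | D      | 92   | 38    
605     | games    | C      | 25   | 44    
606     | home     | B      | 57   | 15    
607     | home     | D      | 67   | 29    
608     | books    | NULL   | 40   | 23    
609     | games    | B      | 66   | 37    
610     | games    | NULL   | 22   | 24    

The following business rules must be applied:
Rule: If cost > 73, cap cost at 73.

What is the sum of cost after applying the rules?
514

Step 1: 2 records have cost > 73
Step 2: These records originally summed to 182
Step 3: After capping: 2 × 73 = 146
Step 4: Unaffected records sum: 368
Step 5: Final sum = 146 + 368 = 514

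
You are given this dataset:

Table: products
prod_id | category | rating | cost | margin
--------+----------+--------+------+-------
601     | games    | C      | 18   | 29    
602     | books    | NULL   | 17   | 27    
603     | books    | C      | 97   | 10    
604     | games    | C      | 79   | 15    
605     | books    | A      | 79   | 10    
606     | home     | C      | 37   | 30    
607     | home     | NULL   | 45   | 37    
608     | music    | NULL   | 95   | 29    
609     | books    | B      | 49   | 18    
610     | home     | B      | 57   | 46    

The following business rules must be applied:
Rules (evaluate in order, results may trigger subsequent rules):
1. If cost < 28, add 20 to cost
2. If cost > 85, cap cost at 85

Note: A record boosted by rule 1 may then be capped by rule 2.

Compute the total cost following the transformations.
591

Step 1: Apply rule 1 to records with cost < 28
  - 2 records get bonus of 20
  - Of these, 0 records then exceed 85 and get capped
Step 2: Apply rule 2 to records with cost > 85
  - 2 records (original) are capped
Step 3: Calculate final sum = 591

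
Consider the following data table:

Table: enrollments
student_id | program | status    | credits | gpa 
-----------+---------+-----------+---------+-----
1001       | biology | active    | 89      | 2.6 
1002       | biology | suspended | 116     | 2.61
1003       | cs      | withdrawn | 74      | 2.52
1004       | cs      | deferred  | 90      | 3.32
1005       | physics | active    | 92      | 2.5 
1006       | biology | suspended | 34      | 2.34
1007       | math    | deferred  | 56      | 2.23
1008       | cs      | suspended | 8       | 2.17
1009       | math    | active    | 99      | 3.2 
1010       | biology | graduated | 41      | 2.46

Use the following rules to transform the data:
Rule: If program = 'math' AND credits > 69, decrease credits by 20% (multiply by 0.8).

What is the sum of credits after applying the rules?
679.2

Step 1: Find records where program = 'math' AND credits > 69
Step 2: 1 records match, summing to 99
Step 3: After multiplier: 99 × 0.8 = 79.2
Step 4: Unaffected records sum: 600
Step 5: Final sum = 79.2 + 600 = 679.2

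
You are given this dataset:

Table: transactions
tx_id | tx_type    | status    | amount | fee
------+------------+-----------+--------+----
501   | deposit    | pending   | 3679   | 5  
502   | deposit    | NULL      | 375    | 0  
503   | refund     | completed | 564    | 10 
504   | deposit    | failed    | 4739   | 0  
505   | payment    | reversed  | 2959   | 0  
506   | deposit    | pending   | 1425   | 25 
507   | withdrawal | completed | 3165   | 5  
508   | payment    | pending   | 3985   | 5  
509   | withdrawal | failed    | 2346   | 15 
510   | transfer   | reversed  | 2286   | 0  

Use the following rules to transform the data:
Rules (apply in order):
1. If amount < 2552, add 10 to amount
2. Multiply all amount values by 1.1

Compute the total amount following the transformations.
28130.3

Step 1: Apply Rule 1 - Add 10 to records with amount < 2552
  - 5 records affected: 6996 + (5 × 10) = 7046
  - Unaffected records: 18527
  - Sum after Rule 1: 25573
Step 2: Apply Rule 2 - Multiply all by 1.1
  - 25573 × 1.1 = 28130.3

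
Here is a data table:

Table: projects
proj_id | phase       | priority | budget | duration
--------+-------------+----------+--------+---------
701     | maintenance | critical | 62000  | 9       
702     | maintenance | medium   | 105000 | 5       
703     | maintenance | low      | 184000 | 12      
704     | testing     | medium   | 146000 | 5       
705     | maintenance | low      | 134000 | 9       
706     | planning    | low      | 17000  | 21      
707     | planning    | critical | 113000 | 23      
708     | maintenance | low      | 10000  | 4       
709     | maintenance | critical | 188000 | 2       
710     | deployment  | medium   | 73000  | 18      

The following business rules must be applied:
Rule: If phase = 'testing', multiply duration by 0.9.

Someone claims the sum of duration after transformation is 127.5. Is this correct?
No, the correct result is 107.5.

Step 1: Calculate the correct sum after transformation
Step 2: Apply multiplier 0.9 to records where phase = 'testing'
Step 3: Correct result = 107.5
Step 4: Claimed result = 127.5
Step 5: 107.5 ≠ 127.5
Conclusion: The claimed result is incorrect. The correct answer is 107.5.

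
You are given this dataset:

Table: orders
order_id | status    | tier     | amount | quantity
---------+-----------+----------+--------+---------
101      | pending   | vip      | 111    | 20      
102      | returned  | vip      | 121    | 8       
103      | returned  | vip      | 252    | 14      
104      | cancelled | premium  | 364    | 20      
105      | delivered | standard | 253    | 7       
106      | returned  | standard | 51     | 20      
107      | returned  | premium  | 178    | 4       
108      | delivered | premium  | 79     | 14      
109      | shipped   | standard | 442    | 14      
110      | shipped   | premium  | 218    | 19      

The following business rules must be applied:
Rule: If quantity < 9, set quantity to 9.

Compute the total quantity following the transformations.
148

Step 1: 3 records have quantity < 9
Step 2: These records originally summed to 19
Step 3: After setting to minimum: 3 × 9 = 27
Step 4: Unaffected records sum: 121
Step 5: Final sum = 27 + 121 = 148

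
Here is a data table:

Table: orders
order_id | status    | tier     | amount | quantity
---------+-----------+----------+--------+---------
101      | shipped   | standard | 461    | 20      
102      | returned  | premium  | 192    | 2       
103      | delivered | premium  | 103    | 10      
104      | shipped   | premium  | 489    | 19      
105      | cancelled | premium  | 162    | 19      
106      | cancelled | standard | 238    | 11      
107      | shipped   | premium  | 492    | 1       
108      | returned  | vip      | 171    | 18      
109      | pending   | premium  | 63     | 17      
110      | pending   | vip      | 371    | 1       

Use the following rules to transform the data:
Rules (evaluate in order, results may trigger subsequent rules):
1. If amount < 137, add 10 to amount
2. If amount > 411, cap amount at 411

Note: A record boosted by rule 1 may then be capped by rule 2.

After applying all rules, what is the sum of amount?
2553

Step 1: Apply rule 1 to records with amount < 137
  - 2 records get bonus of 10
  - Of these, 0 records then exceed 411 and get capped
Step 2: Apply rule 2 to records with amount > 411
  - 3 records (original) are capped
Step 3: Calculate final sum = 2553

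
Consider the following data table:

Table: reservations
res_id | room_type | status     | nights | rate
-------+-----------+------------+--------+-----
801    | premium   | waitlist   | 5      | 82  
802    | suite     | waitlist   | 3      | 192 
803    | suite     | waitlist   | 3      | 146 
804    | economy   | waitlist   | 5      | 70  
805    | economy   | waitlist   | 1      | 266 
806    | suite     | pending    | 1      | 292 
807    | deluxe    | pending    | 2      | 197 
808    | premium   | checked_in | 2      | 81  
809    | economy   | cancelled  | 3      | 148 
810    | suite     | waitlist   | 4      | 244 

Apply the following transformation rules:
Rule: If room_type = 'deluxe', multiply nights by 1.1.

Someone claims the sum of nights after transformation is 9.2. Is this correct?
No, the correct result is 29.2.

Step 1: Calculate the correct sum after transformation
Step 2: Apply multiplier 1.1 to records where room_type = 'deluxe'
Step 3: Correct result = 29.2
Step 4: Claimed result = 9.2
Step 5: 29.2 ≠ 9.2
Conclusion: The claimed result is incorrect. The correct answer is 29.2.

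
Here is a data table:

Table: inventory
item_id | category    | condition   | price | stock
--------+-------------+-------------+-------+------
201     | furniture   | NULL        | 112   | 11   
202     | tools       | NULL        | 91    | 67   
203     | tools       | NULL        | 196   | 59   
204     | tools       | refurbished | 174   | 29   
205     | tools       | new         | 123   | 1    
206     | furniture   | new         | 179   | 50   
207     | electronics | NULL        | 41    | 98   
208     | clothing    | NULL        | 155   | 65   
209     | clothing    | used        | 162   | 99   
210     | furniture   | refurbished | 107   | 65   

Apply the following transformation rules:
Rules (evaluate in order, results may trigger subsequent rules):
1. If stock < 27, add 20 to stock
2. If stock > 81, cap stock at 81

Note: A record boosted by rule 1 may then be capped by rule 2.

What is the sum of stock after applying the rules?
549

Step 1: Apply rule 1 to records with stock < 27
  - 2 records get bonus of 20
  - Of these, 0 records then exceed 81 and get capped
Step 2: Apply rule 2 to records with stock > 81
  - 2 records (original) are capped
Step 3: Calculate final sum = 549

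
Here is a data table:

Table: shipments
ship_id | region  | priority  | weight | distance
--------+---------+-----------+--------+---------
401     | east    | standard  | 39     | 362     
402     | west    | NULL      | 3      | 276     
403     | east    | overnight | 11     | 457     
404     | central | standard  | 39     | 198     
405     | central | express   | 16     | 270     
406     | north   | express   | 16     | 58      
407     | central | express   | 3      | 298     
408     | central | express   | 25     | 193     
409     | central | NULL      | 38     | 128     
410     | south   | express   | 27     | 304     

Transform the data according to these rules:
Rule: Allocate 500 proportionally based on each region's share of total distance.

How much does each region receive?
central: 213.64, east: 160.97, north: 11.4, south: 59.75, west: 54.25

Step 1: Calculate total distance = 2544
Step 2: Calculate each region's proportion:
  central: 1087/2544 = 42.73% → 213.64
  east: 819/2544 = 32.19% → 160.97
  north: 58/2544 = 2.28% → 11.4
  south: 304/2544 = 11.95% → 59.75
  west: 276/2544 = 10.85% → 54.25
Step 3: Verify: sum of allocations ≈ 500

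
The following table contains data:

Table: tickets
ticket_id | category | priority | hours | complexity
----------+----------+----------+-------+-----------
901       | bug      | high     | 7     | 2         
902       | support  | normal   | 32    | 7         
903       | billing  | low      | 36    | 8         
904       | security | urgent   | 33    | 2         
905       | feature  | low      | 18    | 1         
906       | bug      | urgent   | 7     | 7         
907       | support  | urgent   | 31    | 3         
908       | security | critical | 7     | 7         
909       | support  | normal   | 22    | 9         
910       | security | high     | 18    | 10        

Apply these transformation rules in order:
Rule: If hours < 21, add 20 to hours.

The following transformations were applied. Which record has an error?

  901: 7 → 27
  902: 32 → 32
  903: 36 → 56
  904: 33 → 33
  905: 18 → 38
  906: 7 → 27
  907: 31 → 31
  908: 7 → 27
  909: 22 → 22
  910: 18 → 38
Record 903 has an error. The correct transformed value should be 36, not 56.

Step 1: Check each record against the rule
Step 2: Record 903 has hours = 36
Step 3: Since 36 >= 21, the bonus should not have been applied
Step 4: Correct value = 36, but claimed value = 56
Conclusion: Record 903 has the error.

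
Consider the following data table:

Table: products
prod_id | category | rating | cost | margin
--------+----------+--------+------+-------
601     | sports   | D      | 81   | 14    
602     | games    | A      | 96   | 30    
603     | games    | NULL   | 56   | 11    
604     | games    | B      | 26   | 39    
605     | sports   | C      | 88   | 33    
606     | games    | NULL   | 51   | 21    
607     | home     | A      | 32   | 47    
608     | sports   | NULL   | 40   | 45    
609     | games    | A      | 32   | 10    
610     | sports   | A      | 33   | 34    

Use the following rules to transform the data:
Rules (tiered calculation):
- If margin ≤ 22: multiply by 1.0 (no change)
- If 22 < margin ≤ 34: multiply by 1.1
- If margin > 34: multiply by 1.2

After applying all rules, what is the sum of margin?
319.9

Step 1: Tier 1 (margin ≤ 22): 4 records, sum = 56 × 1.0 = 56.0
Step 2: Tier 2 (22 < margin ≤ 34): 3 records, sum = 97 × 1.1 = 106.7
Step 3: Tier 3 (margin > 34): 3 records, sum = 131 × 1.2 = 157.2
Step 4: Final sum = 56.0 + 106.7 + 157.2 = 319.9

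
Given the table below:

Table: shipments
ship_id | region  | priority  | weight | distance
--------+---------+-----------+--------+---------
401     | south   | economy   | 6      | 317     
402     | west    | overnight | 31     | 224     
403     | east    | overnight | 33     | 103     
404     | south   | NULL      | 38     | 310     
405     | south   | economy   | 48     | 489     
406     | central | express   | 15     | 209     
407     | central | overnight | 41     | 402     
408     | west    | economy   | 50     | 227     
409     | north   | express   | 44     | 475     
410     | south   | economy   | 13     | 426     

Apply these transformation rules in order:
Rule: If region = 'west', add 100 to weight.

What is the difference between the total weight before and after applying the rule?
200

Step 1: Original sum of weight = 319
Step 2: 2 records have region = 'west'
Step 3: Each affected record changes by 100
Step 4: Total change = 2 × 100 = 200
Step 5: New sum = 319 + 200 = 519
Step 6: Difference = |519 - 319| = 200
        (Sum increased by 200)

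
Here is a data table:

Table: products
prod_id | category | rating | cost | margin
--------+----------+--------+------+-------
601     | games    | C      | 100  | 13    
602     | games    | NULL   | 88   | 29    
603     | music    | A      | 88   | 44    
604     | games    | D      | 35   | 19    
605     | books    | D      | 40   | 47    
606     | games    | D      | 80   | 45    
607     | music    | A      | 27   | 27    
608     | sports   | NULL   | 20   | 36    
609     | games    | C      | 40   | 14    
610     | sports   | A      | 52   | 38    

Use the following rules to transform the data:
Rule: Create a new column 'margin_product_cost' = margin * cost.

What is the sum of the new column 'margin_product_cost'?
17854

Step 1: For each record, compute margin * cost
Example calculations:
  13 * 100 = 1300
  29 * 88 = 2552
  44 * 88 = 3872
  ...
Step 2: Sum all derived values
Step 3: Total = 17854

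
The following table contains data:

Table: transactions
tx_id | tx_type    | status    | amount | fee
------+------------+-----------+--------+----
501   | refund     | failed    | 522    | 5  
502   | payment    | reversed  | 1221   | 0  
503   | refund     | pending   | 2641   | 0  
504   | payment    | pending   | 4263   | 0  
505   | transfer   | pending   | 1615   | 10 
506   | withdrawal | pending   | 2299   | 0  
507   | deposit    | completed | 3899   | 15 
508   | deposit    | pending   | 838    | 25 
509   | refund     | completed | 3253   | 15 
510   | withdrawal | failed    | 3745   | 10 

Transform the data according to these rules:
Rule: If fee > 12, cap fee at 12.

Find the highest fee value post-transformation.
12

Step 1: Original maximum fee = 25
Step 2: Apply cap at 12
Step 3: 3 records had fee > 12 and were capped
Step 4: Maximum after transformation = 12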